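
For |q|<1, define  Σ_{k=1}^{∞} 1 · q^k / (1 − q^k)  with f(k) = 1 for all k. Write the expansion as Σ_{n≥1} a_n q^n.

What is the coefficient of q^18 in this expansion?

a_18 = 6

n=18: 18·1 9·2 6·3 3·6 2·9 1·18  f→[1+1+1+1+1+1]=6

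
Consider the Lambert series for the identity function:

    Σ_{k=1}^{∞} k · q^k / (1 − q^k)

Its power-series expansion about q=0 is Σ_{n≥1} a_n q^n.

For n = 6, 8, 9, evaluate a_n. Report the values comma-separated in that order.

d|6:{6,3,2,1}  Σf=6+3+2+1=12
[q^8] f(1)=1,f(2)=2,f(4)=4,f(8)=8 ⇒ 15
n=9: 1·9 3·3 9·1  f→[1+3+9]=13

12, 15, 13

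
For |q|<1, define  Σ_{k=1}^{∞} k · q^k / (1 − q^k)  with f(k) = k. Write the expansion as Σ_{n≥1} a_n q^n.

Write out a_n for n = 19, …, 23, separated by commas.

[q^19] f(19)=19,f(1)=1 ⇒ 20
n=20: 1·20 2·10 4·5 5·4 10·2 20·1  f→[1+2+4+5+10+20]=42
[q^21] f(1)=1,f(3)=3,f(7)=7,f(21)=21 ⇒ 32
n=22: 1·22 2·11 11·2 22·1  f→[1+2+11+22]=36
q^23  k|23↦f(k): 23:23 1:1  a_23=24

20, 42, 32, 36, 24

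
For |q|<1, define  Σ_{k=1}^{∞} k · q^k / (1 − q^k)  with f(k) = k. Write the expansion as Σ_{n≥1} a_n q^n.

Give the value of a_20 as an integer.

d|20:{1,2,4,5,10,20}  Σf=1+2+4+5+10+20=42

a_20 = 42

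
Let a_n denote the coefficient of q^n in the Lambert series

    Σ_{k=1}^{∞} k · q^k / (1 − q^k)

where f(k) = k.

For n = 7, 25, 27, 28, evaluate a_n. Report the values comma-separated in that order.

8, 31, 40, 56

q^7  k|7↦f(k): 7:7 1:1  a_7=8
[q^25] f(1)=1,f(5)=5,f(25)=25 ⇒ 31
q^27  k|27↦f(k): 1:1 3:3 9:9 27:27  a_27=40
d|28:{1,2,4,7,14,28}  Σf=1+2+4+7+14+28=56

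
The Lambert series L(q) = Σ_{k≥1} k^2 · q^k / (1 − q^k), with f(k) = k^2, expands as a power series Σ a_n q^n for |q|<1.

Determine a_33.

a_33 = 1220

d|33:{33,11,3,1}  Σf=1089+121+9+1=1220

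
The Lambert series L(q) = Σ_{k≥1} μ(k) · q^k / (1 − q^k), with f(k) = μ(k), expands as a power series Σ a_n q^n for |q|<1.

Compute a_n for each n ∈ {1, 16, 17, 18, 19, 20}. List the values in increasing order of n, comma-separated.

d|1:{1}  Σμ=1=1
[q^16] μ(1)=1,μ(2)=-1,μ(4)=0,μ(8)=0,μ(16)=0 ⇒ 0
q^17  k|17↦μ(k): 1:1 17:-1  a_17=0
[q^18] μ(18)=0,μ(9)=0,μ(6)=1,μ(3)=-1,μ(2)=-1,μ(1)=1 ⇒ 0
d|19:{19,1}  Σμ=(-1)+1=0
q^20  k|20↦μ(k): 1:1 2:-1 4:0 5:-1 10:1 20:0  a_20=0

1, 0, 0, 0, 0, 0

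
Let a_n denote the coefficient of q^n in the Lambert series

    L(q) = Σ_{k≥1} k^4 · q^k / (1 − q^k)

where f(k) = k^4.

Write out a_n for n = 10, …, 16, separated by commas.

q^10  k|10↦f(k): 10:10000 5:625 2:16 1:1  a_10=10642
q^11  k|11↦f(k): 1:1 11:14641  a_11=14642
d|12:{1,2,3,4,6,12}  Σf=1+16+81+256+1296+20736=22386
q^13  k|13↦f(k): 1:1 13:28561  a_13=28562
q^14  k|14↦f(k): 1:1 2:16 7:2401 14:38416  a_14=40834
q^15  k|15↦f(k): 1:1 3:81 5:625 15:50625  a_15=51332
[q^16] f(1)=1,f(2)=16,f(4)=256,f(8)=4096,f(16)=65536 ⇒ 69905

10642, 14642, 22386, 28562, 40834, 51332, 69905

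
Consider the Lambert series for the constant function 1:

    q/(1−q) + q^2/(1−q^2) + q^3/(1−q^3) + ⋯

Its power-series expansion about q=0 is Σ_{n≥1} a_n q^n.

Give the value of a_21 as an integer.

a_21 = 4

[q^21] f(1)=1,f(3)=1,f(7)=1,f(21)=1 ⇒ 4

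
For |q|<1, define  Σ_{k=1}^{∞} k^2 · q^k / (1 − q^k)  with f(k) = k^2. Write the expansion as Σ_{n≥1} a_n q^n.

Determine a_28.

[q^28] f(28)=784,f(14)=196,f(7)=49,f(4)=16,f(2)=4,f(1)=1 ⇒ 1050

a_28 = 1050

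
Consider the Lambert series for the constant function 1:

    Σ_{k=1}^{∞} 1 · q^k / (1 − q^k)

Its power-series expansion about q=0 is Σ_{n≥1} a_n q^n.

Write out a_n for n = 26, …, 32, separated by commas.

d|26:{1,2,13,26}  Σf=1+1+1+1=4
n=27: 27·1 9·3 3·9 1·27  f→[1+1+1+1]=4
q^28  k|28↦f(k): 1:1 2:1 4:1 7:1 14:1 28:1  a_28=6
n=29: 1·29 29·1  f→[1+1]=2
n=30: 30·1 15·2 10·3 6·5 5·6 3·10 2·15 1·30  f→[1+1+1+1+1+1+1+1]=8
[q^31] f(31)=1,f(1)=1 ⇒ 2
n=32: 32·1 16·2 8·4 4·8 2·16 1·32  f→[1+1+1+1+1+1]=6

4, 4, 6, 2, 8, 2, 6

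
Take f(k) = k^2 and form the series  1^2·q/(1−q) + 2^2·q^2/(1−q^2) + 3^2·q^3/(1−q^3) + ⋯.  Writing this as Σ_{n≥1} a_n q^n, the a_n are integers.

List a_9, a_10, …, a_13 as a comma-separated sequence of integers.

91, 130, 122, 210, 170

q^9  k|9↦f(k): 9:81 3:9 1:1  a_9=91
n=10: 1·10 2·5 5·2 10·1  f→[1+4+25+100]=130
q^11  k|11↦f(k): 11:121 1:1  a_11=122
q^12  k|12↦f(k): 12:144 6:36 4:16 3:9 2:4 1:1  a_12=210
q^13  k|13↦f(k): 13:169 1:1  a_13=170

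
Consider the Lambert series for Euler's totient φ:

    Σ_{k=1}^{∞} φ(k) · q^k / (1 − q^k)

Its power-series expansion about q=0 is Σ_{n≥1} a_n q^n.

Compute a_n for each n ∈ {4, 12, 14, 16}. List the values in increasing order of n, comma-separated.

d|4:{4,2,1}  Σφ=2+1+1=4
d|12:{12,6,4,3,2,1}  Σφ=4+2+2+2+1+1=12
d|14:{1,2,7,14}  Σφ=1+1+6+6=14
q^16  k|16↦φ(k): 16:8 8:4 4:2 2:1 1:1  a_16=16

4, 12, 14, 16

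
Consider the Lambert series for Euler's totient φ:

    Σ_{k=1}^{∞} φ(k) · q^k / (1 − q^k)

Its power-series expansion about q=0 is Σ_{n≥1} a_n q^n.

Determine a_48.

[q^48] φ(48)=16,φ(24)=8,φ(16)=8,φ(12)=4,φ(8)=4,φ(6)=2,φ(4)=2,φ(3)=2,φ(2)=1,φ(1)=1 ⇒ 48

a_48 = 48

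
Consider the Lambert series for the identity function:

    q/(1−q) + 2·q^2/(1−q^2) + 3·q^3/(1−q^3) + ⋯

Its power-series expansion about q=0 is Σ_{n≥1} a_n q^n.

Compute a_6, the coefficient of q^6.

n=6: 1·6 2·3 3·2 6·1  f→[1+2+3+6]=12

a_6 = 12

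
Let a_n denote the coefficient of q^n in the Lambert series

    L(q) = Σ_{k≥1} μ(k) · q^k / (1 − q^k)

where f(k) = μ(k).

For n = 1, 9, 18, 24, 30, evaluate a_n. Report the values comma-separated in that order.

q^1  k|1↦μ(k): 1:1  a_1=1
[q^9] μ(9)=0,μ(3)=-1,μ(1)=1 ⇒ 0
q^18  k|18↦μ(k): 18:0 9:0 6:1 3:-1 2:-1 1:1  a_18=0
[q^24] μ(1)=1,μ(2)=-1,μ(3)=-1,μ(4)=0,μ(6)=1,μ(8)=0,μ(12)=0,μ(24)=0 ⇒ 0
n=30: 30·1 15·2 10·3 6·5 5·6 3·10 2·15 1·30  μ→[(-1)+1+1+1+(-1)+(-1)+(-1)+1]=0

1, 0, 0, 0, 0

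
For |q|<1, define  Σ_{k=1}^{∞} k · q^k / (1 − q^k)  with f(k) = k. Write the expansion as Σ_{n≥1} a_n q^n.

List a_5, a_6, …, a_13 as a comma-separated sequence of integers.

6, 12, 8, 15, 13, 18, 12, 28, 14

n=5: 1·5 5·1  f→[1+5]=6
q^6  k|6↦f(k): 1:1 2:2 3:3 6:6  a_6=12
d|7:{1,7}  Σf=1+7=8
n=8: 8·1 4·2 2·4 1·8  f→[8+4+2+1]=15
d|9:{9,3,1}  Σf=9+3+1=13
[q^10] f(10)=10,f(5)=5,f(2)=2,f(1)=1 ⇒ 18
q^11  k|11↦f(k): 1:1 11:11  a_11=12
d|12:{1,2,3,4,6,12}  Σf=1+2+3+4+6+12=28
[q^13] f(1)=1,f(13)=13 ⇒ 14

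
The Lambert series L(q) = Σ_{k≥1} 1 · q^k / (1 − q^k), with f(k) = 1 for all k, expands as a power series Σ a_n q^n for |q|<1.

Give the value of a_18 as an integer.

n=18: 1·18 2·9 3·6 6·3 9·2 18·1  f→[1+1+1+1+1+1]=6

a_18 = 6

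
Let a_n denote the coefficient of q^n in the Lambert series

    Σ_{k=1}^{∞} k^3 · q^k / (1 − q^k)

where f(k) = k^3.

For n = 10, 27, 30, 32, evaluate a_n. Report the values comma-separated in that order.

q^10  k|10↦f(k): 1:1 2:8 5:125 10:1000  a_10=1134
[q^27] f(27)=19683,f(9)=729,f(3)=27,f(1)=1 ⇒ 20440
d|30:{30,15,10,6,5,3,2,1}  Σf=27000+3375+1000+216+125+27+8+1=31752
[q^32] f(32)=32768,f(16)=4096,f(8)=512,f(4)=64,f(2)=8,f(1)=1 ⇒ 37449

1134, 20440, 31752, 37449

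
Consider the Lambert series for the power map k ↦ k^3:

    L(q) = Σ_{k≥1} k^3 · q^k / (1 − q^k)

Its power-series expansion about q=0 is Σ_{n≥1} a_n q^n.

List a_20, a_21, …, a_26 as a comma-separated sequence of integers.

n=20: 1·20 2·10 4·5 5·4 10·2 20·1  f→[1+8+64+125+1000+8000]=9198
d|21:{21,7,3,1}  Σf=9261+343+27+1=9632
d|22:{22,11,2,1}  Σf=10648+1331+8+1=11988
n=23: 23·1 1·23  f→[12167+1]=12168
q^24  k|24↦f(k): 24:13824 12:1728 8:512 6:216 4:64 3:27 2:8 1:1  a_24=16380
d|25:{25,5,1}  Σf=15625+125+1=15751
q^26  k|26↦f(k): 26:17576 13:2197 2:8 1:1  a_26=19782

9198, 9632, 11988, 12168, 16380, 15751, 19782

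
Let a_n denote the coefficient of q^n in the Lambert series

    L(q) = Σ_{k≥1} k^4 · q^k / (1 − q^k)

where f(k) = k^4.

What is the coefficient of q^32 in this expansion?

a_32 = 1118481

q^32  k|32↦f(k): 32:1048576 16:65536 8:4096 4:256 2:16 1:1  a_32=1118481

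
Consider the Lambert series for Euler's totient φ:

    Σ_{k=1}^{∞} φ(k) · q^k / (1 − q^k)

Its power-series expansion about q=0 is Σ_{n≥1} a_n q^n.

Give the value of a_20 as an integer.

d|20:{20,10,5,4,2,1}  Σφ=8+4+4+2+1+1=20

a_20 = 20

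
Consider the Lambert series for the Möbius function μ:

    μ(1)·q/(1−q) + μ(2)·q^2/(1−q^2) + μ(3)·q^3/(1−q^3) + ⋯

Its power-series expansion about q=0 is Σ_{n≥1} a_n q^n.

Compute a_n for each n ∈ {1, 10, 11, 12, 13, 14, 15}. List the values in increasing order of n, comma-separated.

1, 0, 0, 0, 0, 0, 0

d|1:{1}  Σμ=1=1
d|10:{1,2,5,10}  Σμ=1+(-1)+(-1)+1=0
d|11:{11,1}  Σμ=(-1)+1=0
d|12:{12,6,4,3,2,1}  Σμ=0+1+0+(-1)+(-1)+1=0
q^13  k|13↦μ(k): 13:-1 1:1  a_13=0
q^14  k|14↦μ(k): 1:1 2:-1 7:-1 14:1  a_14=0
n=15: 15·1 5·3 3·5 1·15  μ→[1+(-1)+(-1)+1]=0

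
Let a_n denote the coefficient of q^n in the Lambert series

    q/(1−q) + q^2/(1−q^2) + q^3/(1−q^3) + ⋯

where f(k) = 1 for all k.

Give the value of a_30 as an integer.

d|30:{30,15,10,6,5,3,2,1}  Σf=1+1+1+1+1+1+1+1=8

a_30 = 8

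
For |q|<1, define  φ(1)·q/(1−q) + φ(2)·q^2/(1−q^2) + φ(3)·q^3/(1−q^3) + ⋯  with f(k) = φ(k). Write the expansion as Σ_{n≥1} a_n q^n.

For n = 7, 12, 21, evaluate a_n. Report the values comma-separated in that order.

n=7: 7·1 1·7  φ→[6+1]=7
[q^12] φ(12)=4,φ(6)=2,φ(4)=2,φ(3)=2,φ(2)=1,φ(1)=1 ⇒ 12
q^21  k|21↦φ(k): 21:12 7:6 3:2 1:1  a_21=21

7, 12, 21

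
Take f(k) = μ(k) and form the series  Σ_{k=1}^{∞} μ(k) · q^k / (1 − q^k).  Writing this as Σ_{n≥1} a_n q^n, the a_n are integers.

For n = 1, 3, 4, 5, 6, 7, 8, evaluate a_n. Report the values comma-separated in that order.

1, 0, 0, 0, 0, 0, 0

d|1:{1}  Σμ=1=1
[q^3] μ(3)=-1,μ(1)=1 ⇒ 0
d|4:{1,2,4}  Σμ=1+(-1)+0=0
q^5  k|5↦μ(k): 1:1 5:-1  a_5=0
[q^6] μ(1)=1,μ(2)=-1,μ(3)=-1,μ(6)=1 ⇒ 0
d|7:{1,7}  Σμ=1+(-1)=0
d|8:{8,4,2,1}  Σμ=0+0+(-1)+1=0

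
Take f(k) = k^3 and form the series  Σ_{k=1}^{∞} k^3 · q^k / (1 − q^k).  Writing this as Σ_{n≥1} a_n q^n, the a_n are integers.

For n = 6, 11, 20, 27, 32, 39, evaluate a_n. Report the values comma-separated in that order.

q^6  k|6↦f(k): 6:216 3:27 2:8 1:1  a_6=252
[q^11] f(1)=1,f(11)=1331 ⇒ 1332
n=20: 20·1 10·2 5·4 4·5 2·10 1·20  f→[8000+1000+125+64+8+1]=9198
q^27  k|27↦f(k): 1:1 3:27 9:729 27:19683  a_27=20440
q^32  k|32↦f(k): 32:32768 16:4096 8:512 4:64 2:8 1:1  a_32=37449
[q^39] f(39)=59319,f(13)=2197,f(3)=27,f(1)=1 ⇒ 61544

252, 1332, 9198, 20440, 37449, 61544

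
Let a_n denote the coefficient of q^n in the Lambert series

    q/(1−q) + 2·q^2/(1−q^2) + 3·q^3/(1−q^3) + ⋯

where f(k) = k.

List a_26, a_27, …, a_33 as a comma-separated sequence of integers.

42, 40, 56, 30, 72, 32, 63, 48

n=26: 1·26 2·13 13·2 26·1  f→[1+2+13+26]=42
d|27:{1,3,9,27}  Σf=1+3+9+27=40
n=28: 28·1 14·2 7·4 4·7 2·14 1·28  f→[28+14+7+4+2+1]=56
d|29:{1,29}  Σf=1+29=30
q^30  k|30↦f(k): 1:1 2:2 3:3 5:5 6:6 10:10 15:15 30:30  a_30=72
d|31:{1,31}  Σf=1+31=32
d|32:{32,16,8,4,2,1}  Σf=32+16+8+4+2+1=63
q^33  k|33↦f(k): 1:1 3:3 11:11 33:33  a_33=48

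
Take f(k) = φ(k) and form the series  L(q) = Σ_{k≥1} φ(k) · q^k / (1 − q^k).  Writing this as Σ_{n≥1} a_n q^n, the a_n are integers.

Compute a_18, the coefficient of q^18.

d|18:{18,9,6,3,2,1}  Σφ=6+6+2+2+1+1=18

a_18 = 18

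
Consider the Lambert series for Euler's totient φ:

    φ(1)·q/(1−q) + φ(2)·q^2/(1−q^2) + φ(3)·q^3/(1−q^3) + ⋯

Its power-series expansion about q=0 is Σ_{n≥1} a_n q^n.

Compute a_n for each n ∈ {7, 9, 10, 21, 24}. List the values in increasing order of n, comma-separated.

n=7: 1·7 7·1  φ→[1+6]=7
q^9  k|9↦φ(k): 1:1 3:2 9:6  a_9=9
[q^10] φ(10)=4,φ(5)=4,φ(2)=1,φ(1)=1 ⇒ 10
d|21:{21,7,3,1}  Σφ=12+6+2+1=21
q^24  k|24↦φ(k): 24:8 12:4 8:4 6:2 4:2 3:2 2:1 1:1  a_24=24

7, 9, 10, 21, 24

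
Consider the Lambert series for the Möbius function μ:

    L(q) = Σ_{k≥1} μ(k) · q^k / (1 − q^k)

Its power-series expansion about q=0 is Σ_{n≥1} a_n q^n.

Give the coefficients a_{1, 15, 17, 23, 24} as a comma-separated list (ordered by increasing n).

n=1: 1·1  μ→[1]=1
q^15  k|15↦μ(k): 15:1 5:-1 3:-1 1:1  a_15=0
q^17  k|17↦μ(k): 1:1 17:-1  a_17=0
n=23: 1·23 23·1  μ→[1+(-1)]=0
n=24: 1·24 2·12 3·8 4·6 6·4 8·3 12·2 24·1  μ→[1+(-1)+(-1)+0+1+0+0+0]=0

1, 0, 0, 0, 0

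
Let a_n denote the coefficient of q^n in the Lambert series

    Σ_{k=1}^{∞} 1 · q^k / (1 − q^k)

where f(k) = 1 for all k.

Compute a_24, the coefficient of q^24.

a_24 = 8

d|24:{1,2,3,4,6,8,12,24}  Σf=1+1+1+1+1+1+1+1=8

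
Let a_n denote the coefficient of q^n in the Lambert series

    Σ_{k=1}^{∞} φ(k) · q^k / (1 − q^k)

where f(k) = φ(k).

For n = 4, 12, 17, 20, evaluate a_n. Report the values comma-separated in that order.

q^4  k|4↦φ(k): 1:1 2:1 4:2  a_4=4
[q^12] φ(1)=1,φ(2)=1,φ(3)=2,φ(4)=2,φ(6)=2,φ(12)=4 ⇒ 12
d|17:{1,17}  Σφ=1+16=17
n=20: 20·1 10·2 5·4 4·5 2·10 1·20  φ→[8+4+4+2+1+1]=20

4, 12, 17, 20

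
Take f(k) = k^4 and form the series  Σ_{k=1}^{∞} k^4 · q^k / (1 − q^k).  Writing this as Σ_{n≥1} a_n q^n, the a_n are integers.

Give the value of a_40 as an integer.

q^40  k|40↦f(k): 40:2560000 20:160000 10:10000 8:4096 5:625 4:256 2:16 1:1  a_40=2734994

a_40 = 2734994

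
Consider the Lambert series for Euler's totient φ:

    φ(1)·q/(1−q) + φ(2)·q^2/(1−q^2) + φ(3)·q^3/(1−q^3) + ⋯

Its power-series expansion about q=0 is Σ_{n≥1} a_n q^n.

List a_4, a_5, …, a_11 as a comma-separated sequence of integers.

[q^4] φ(4)=2,φ(2)=1,φ(1)=1 ⇒ 4
[q^5] φ(1)=1,φ(5)=4 ⇒ 5
q^6  k|6↦φ(k): 1:1 2:1 3:2 6:2  a_6=6
q^7  k|7↦φ(k): 7:6 1:1  a_7=7
q^8  k|8↦φ(k): 1:1 2:1 4:2 8:4  a_8=8
n=9: 9·1 3·3 1·9  φ→[6+2+1]=9
d|10:{10,5,2,1}  Σφ=4+4+1+1=10
[q^11] φ(11)=10,φ(1)=1 ⇒ 11

4, 5, 6, 7, 8, 9, 10, 11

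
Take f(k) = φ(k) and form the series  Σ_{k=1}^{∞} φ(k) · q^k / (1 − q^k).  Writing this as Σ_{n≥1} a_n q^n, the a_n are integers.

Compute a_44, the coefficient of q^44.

n=44: 1·44 2·22 4·11 11·4 22·2 44·1  φ→[1+1+2+10+10+20]=44

a_44 = 44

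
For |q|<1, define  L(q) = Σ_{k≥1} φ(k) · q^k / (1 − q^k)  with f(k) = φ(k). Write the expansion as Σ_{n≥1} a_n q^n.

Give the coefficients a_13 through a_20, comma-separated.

[q^13] φ(1)=1,φ(13)=12 ⇒ 13
q^14  k|14↦φ(k): 14:6 7:6 2:1 1:1  a_14=14
d|15:{1,3,5,15}  Σφ=1+2+4+8=15
q^16  k|16↦φ(k): 16:8 8:4 4:2 2:1 1:1  a_16=16
d|17:{1,17}  Σφ=1+16=17
q^18  k|18↦φ(k): 18:6 9:6 6:2 3:2 2:1 1:1  a_18=18
n=19: 1·19 19·1  φ→[1+18]=19
d|20:{1,2,4,5,10,20}  Σφ=1+1+2+4+4+8=20

13, 14, 15, 16, 17, 18, 19, 20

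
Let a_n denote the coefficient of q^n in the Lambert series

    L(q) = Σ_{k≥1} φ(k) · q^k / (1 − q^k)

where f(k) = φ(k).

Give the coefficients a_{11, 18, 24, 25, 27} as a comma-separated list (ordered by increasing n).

q^11  k|11↦φ(k): 11:10 1:1  a_11=11
d|18:{1,2,3,6,9,18}  Σφ=1+1+2+2+6+6=18
n=24: 1·24 2·12 3·8 4·6 6·4 8·3 12·2 24·1  φ→[1+1+2+2+2+4+4+8]=24
n=25: 25·1 5·5 1·25  φ→[20+4+1]=25
q^27  k|27↦φ(k): 27:18 9:6 3:2 1:1  a_27=27

11, 18, 24, 25, 27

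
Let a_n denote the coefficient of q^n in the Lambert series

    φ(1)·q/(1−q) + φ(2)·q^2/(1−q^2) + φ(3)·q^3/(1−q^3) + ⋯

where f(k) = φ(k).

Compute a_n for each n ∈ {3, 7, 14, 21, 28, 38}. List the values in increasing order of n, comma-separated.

[q^3] φ(1)=1,φ(3)=2 ⇒ 3
q^7  k|7↦φ(k): 7:6 1:1  a_7=7
[q^14] φ(14)=6,φ(7)=6,φ(2)=1,φ(1)=1 ⇒ 14
[q^21] φ(1)=1,φ(3)=2,φ(7)=6,φ(21)=12 ⇒ 21
q^28  k|28↦φ(k): 1:1 2:1 4:2 7:6 14:6 28:12  a_28=28
d|38:{38,19,2,1}  Σφ=18+18+1+1=38

3, 7, 14, 21, 28, 38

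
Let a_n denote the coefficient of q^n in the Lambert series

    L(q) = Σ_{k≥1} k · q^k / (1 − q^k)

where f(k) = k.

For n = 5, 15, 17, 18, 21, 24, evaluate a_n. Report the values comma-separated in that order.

n=5: 5·1 1·5  f→[5+1]=6
d|15:{1,3,5,15}  Σf=1+3+5+15=24
n=17: 1·17 17·1  f→[1+17]=18
d|18:{18,9,6,3,2,1}  Σf=18+9+6+3+2+1=39
n=21: 21·1 7·3 3·7 1·21  f→[21+7+3+1]=32
d|24:{24,12,8,6,4,3,2,1}  Σf=24+12+8+6+4+3+2+1=60

6, 24, 18, 39, 32, 60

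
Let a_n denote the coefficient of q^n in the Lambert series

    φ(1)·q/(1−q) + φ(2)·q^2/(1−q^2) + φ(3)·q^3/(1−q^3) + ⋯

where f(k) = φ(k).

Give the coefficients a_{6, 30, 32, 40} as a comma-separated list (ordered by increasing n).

q^6  k|6↦φ(k): 1:1 2:1 3:2 6:2  a_6=6
[q^30] φ(30)=8,φ(15)=8,φ(10)=4,φ(6)=2,φ(5)=4,φ(3)=2,φ(2)=1,φ(1)=1 ⇒ 30
d|32:{32,16,8,4,2,1}  Σφ=16+8+4+2+1+1=32
[q^40] φ(1)=1,φ(2)=1,φ(4)=2,φ(5)=4,φ(8)=4,φ(10)=4,φ(20)=8,φ(40)=16 ⇒ 40

6, 30, 32, 40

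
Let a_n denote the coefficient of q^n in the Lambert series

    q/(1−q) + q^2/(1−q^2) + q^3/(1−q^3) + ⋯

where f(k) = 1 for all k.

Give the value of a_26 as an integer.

a_26 = 4

[q^26] f(1)=1,f(2)=1,f(13)=1,f(26)=1 ⇒ 4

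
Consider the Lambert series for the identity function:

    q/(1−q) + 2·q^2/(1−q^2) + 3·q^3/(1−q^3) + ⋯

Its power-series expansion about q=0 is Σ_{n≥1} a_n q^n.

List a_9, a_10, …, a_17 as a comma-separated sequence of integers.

n=9: 9·1 3·3 1·9  f→[9+3+1]=13
n=10: 1·10 2·5 5·2 10·1  f→[1+2+5+10]=18
d|11:{1,11}  Σf=1+11=12
q^12  k|12↦f(k): 12:12 6:6 4:4 3:3 2:2 1:1  a_12=28
q^13  k|13↦f(k): 1:1 13:13  a_13=14
[q^14] f(1)=1,f(2)=2,f(7)=7,f(14)=14 ⇒ 24
n=15: 1·15 3·5 5·3 15·1  f→[1+3+5+15]=24
n=16: 1·16 2·8 4·4 8·2 16·1  f→[1+2+4+8+16]=31
n=17: 17·1 1·17  f→[17+1]=18

13, 18, 12, 28, 14, 24, 24, 31, 18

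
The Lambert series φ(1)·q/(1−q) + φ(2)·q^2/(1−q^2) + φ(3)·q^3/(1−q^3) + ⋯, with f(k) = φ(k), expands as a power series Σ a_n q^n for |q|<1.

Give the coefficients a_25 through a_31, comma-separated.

[q^25] φ(25)=20,φ(5)=4,φ(1)=1 ⇒ 25
d|26:{26,13,2,1}  Σφ=12+12+1+1=26
d|27:{1,3,9,27}  Σφ=1+2+6+18=27
q^28  k|28↦φ(k): 1:1 2:1 4:2 7:6 14:6 28:12  a_28=28
d|29:{29,1}  Σφ=28+1=29
n=30: 1·30 2·15 3·10 5·6 6·5 10·3 15·2 30·1  φ→[1+1+2+4+2+4+8+8]=30
n=31: 1·31 31·1  φ→[1+30]=31

25, 26, 27, 28, 29, 30, 31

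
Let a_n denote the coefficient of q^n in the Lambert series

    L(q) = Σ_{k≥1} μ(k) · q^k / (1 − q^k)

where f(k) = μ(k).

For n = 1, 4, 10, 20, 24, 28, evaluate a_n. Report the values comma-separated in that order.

q^1  k|1↦μ(k): 1:1  a_1=1
[q^4] μ(1)=1,μ(2)=-1,μ(4)=0 ⇒ 0
d|10:{10,5,2,1}  Σμ=1+(-1)+(-1)+1=0
[q^20] μ(20)=0,μ(10)=1,μ(5)=-1,μ(4)=0,μ(2)=-1,μ(1)=1 ⇒ 0
d|24:{24,12,8,6,4,3,2,1}  Σμ=0+0+0+1+0+(-1)+(-1)+1=0
[q^28] μ(1)=1,μ(2)=-1,μ(4)=0,μ(7)=-1,μ(14)=1,μ(28)=0 ⇒ 0

1, 0, 0, 0, 0, 0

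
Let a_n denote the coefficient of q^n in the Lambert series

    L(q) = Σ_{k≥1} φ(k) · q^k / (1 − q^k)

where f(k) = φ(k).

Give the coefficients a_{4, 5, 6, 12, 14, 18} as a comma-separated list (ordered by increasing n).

[q^4] φ(1)=1,φ(2)=1,φ(4)=2 ⇒ 4
[q^5] φ(5)=4,φ(1)=1 ⇒ 5
q^6  k|6↦φ(k): 6:2 3:2 2:1 1:1  a_6=6
[q^12] φ(1)=1,φ(2)=1,φ(3)=2,φ(4)=2,φ(6)=2,φ(12)=4 ⇒ 12
q^14  k|14↦φ(k): 1:1 2:1 7:6 14:6  a_14=14
d|18:{1,2,3,6,9,18}  Σφ=1+1+2+2+6+6=18

4, 5, 6, 12, 14, 18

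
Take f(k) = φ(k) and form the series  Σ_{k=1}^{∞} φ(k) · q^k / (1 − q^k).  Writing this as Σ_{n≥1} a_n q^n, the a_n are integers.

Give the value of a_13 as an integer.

n=13: 13·1 1·13  φ→[12+1]=13

a_13 = 13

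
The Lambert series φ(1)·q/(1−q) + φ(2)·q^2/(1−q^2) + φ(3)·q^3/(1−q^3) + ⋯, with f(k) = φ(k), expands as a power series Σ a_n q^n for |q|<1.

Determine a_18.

n=18: 1·18 2·9 3·6 6·3 9·2 18·1  φ→[1+1+2+2+6+6]=18

a_18 = 18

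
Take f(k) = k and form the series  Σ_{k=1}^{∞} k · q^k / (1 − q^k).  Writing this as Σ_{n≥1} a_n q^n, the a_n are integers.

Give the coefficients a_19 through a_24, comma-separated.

20, 42, 32, 36, 24, 60

q^19  k|19↦f(k): 19:19 1:1  a_19=20
q^20  k|20↦f(k): 1:1 2:2 4:4 5:5 10:10 20:20  a_20=42
q^21  k|21↦f(k): 21:21 7:7 3:3 1:1  a_21=32
[q^22] f(1)=1,f(2)=2,f(11)=11,f(22)=22 ⇒ 36
d|23:{1,23}  Σf=1+23=24
d|24:{24,12,8,6,4,3,2,1}  Σf=24+12+8+6+4+3+2+1=60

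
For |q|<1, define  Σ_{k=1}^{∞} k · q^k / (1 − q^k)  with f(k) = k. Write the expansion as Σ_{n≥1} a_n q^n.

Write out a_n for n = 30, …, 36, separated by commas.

72, 32, 63, 48, 54, 48, 91

q^30  k|30↦f(k): 30:30 15:15 10:10 6:6 5:5 3:3 2:2 1:1  a_30=72
[q^31] f(1)=1,f(31)=31 ⇒ 32
[q^32] f(1)=1,f(2)=2,f(4)=4,f(8)=8,f(16)=16,f(32)=32 ⇒ 63
[q^33] f(33)=33,f(11)=11,f(3)=3,f(1)=1 ⇒ 48
n=34: 1·34 2·17 17·2 34·1  f→[1+2+17+34]=54
[q^35] f(35)=35,f(7)=7,f(5)=5,f(1)=1 ⇒ 48
q^36  k|36↦f(k): 36:36 18:18 12:12 9:9 6:6 4:4 3:3 2:2 1:1  a_36=91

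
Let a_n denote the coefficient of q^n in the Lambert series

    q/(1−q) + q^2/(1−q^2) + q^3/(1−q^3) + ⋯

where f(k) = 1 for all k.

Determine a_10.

a_10 = 4

q^10  k|10↦f(k): 10:1 5:1 2:1 1:1  a_10=4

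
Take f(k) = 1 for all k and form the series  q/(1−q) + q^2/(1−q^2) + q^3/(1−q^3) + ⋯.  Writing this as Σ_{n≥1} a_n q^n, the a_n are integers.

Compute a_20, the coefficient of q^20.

n=20: 1·20 2·10 4·5 5·4 10·2 20·1  f→[1+1+1+1+1+1]=6

a_20 = 6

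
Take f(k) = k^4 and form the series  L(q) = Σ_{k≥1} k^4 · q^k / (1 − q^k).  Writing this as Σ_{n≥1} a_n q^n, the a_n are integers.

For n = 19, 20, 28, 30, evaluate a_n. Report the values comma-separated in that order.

130322, 170898, 655746, 872644

q^19  k|19↦f(k): 19:130321 1:1  a_19=130322
q^20  k|20↦f(k): 1:1 2:16 4:256 5:625 10:10000 20:160000  a_20=170898
q^28  k|28↦f(k): 1:1 2:16 4:256 7:2401 14:38416 28:614656  a_28=655746
d|30:{30,15,10,6,5,3,2,1}  Σf=810000+50625+10000+1296+625+81+16+1=872644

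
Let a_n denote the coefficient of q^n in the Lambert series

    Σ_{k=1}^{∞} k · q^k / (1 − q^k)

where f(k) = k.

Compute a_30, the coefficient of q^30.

a_30 = 72

q^30  k|30↦f(k): 30:30 15:15 10:10 6:6 5:5 3:3 2:2 1:1  a_30=72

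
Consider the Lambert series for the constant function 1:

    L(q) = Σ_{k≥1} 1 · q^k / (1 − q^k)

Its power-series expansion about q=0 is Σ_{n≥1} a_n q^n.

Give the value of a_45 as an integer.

[q^45] f(1)=1,f(3)=1,f(5)=1,f(9)=1,f(15)=1,f(45)=1 ⇒ 6

a_45 = 6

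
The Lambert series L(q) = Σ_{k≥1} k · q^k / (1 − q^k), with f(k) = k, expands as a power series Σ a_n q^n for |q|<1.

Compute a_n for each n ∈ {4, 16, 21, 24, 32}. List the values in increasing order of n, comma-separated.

q^4  k|4↦f(k): 1:1 2:2 4:4  a_4=7
[q^16] f(16)=16,f(8)=8,f(4)=4,f(2)=2,f(1)=1 ⇒ 31
d|21:{21,7,3,1}  Σf=21+7+3+1=32
[q^24] f(1)=1,f(2)=2,f(3)=3,f(4)=4,f(6)=6,f(8)=8,f(12)=12,f(24)=24 ⇒ 60
n=32: 1·32 2·16 4·8 8·4 16·2 32·1  f→[1+2+4+8+16+32]=63

7, 31, 32, 60, 63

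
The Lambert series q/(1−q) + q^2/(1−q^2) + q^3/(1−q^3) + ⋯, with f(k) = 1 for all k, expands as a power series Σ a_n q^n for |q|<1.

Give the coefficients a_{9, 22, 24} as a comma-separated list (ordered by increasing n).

d|9:{1,3,9}  Σf=1+1+1=3
q^22  k|22↦f(k): 1:1 2:1 11:1 22:1  a_22=4
q^24  k|24↦f(k): 24:1 12:1 8:1 6:1 4:1 3:1 2:1 1:1  a_24=8

3, 4, 8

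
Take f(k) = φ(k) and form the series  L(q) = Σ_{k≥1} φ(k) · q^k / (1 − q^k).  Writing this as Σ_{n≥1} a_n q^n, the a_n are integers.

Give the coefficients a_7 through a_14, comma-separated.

d|7:{7,1}  Σφ=6+1=7
d|8:{1,2,4,8}  Σφ=1+1+2+4=8
q^9  k|9↦φ(k): 1:1 3:2 9:6  a_9=9
[q^10] φ(10)=4,φ(5)=4,φ(2)=1,φ(1)=1 ⇒ 10
d|11:{11,1}  Σφ=10+1=11
n=12: 12·1 6·2 4·3 3·4 2·6 1·12  φ→[4+2+2+2+1+1]=12
q^13  k|13↦φ(k): 1:1 13:12  a_13=13
d|14:{14,7,2,1}  Σφ=6+6+1+1=14

7, 8, 9, 10, 11, 12, 13, 14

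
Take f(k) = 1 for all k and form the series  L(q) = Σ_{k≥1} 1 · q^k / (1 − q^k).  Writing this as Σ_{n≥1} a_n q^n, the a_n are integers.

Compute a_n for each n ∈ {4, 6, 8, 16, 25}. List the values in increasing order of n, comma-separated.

3, 4, 4, 5, 3

q^4  k|4↦f(k): 4:1 2:1 1:1  a_4=3
d|6:{6,3,2,1}  Σf=1+1+1+1=4
[q^8] f(1)=1,f(2)=1,f(4)=1,f(8)=1 ⇒ 4
n=16: 1·16 2·8 4·4 8·2 16·1  f→[1+1+1+1+1]=5
n=25: 25·1 5·5 1·25  f→[1+1+1]=3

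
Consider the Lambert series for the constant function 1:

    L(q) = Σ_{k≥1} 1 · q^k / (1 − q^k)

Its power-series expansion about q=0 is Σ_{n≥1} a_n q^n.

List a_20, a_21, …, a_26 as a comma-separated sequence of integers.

6, 4, 4, 2, 8, 3, 4

q^20  k|20↦f(k): 1:1 2:1 4:1 5:1 10:1 20:1  a_20=6
n=21: 1·21 3·7 7·3 21·1  f→[1+1+1+1]=4
n=22: 1·22 2·11 11·2 22·1  f→[1+1+1+1]=4
q^23  k|23↦f(k): 23:1 1:1  a_23=2
d|24:{24,12,8,6,4,3,2,1}  Σf=1+1+1+1+1+1+1+1=8
n=25: 1·25 5·5 25·1  f→[1+1+1]=3
d|26:{1,2,13,26}  Σf=1+1+1+1=4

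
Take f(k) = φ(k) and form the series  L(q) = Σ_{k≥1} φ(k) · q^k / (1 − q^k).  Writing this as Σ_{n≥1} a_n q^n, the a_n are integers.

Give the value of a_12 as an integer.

d|12:{1,2,3,4,6,12}  Σφ=1+1+2+2+2+4=12

a_12 = 12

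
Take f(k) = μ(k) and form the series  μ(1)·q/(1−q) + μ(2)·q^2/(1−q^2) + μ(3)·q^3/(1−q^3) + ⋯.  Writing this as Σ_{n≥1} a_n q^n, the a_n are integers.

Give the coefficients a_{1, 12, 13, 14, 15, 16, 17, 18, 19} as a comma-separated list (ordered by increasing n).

1, 0, 0, 0, 0, 0, 0, 0, 0

q^1  k|1↦μ(k): 1:1  a_1=1
[q^12] μ(12)=0,μ(6)=1,μ(4)=0,μ(3)=-1,μ(2)=-1,μ(1)=1 ⇒ 0
[q^13] μ(1)=1,μ(13)=-1 ⇒ 0
d|14:{14,7,2,1}  Σμ=1+(-1)+(-1)+1=0
[q^15] μ(15)=1,μ(5)=-1,μ(3)=-1,μ(1)=1 ⇒ 0
n=16: 16·1 8·2 4·4 2·8 1·16  μ→[0+0+0+(-1)+1]=0
n=17: 1·17 17·1  μ→[1+(-1)]=0
q^18  k|18↦μ(k): 1:1 2:-1 3:-1 6:1 9:0 18:0  a_18=0
d|19:{19,1}  Σμ=(-1)+1=0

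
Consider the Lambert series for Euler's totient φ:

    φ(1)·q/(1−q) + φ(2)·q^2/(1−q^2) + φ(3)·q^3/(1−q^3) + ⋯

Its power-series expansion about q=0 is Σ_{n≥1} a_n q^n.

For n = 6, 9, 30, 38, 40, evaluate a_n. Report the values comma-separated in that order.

n=6: 6·1 3·2 2·3 1·6  φ→[2+2+1+1]=6
[q^9] φ(1)=1,φ(3)=2,φ(9)=6 ⇒ 9
[q^30] φ(30)=8,φ(15)=8,φ(10)=4,φ(6)=2,φ(5)=4,φ(3)=2,φ(2)=1,φ(1)=1 ⇒ 30
d|38:{38,19,2,1}  Σφ=18+18+1+1=38
n=40: 1·40 2·20 4·10 5·8 8·5 10·4 20·2 40·1  φ→[1+1+2+4+4+4+8+16]=40

6, 9, 30, 38, 40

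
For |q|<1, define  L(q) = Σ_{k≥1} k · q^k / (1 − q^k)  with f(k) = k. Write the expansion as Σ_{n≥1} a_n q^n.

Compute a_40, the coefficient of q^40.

a_40 = 90

d|40:{1,2,4,5,8,10,20,40}  Σf=1+2+4+5+8+10+20+40=90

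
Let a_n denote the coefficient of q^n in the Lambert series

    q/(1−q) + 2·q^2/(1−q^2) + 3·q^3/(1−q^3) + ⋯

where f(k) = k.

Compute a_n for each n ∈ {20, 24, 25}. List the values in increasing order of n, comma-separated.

q^20  k|20↦f(k): 20:20 10:10 5:5 4:4 2:2 1:1  a_20=42
n=24: 1·24 2·12 3·8 4·6 6·4 8·3 12·2 24·1  f→[1+2+3+4+6+8+12+24]=60
d|25:{25,5,1}  Σf=25+5+1=31

42, 60, 31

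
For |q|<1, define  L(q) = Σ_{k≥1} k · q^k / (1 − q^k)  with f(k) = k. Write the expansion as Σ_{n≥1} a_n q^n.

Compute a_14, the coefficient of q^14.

a_14 = 24

d|14:{1,2,7,14}  Σf=1+2+7+14=24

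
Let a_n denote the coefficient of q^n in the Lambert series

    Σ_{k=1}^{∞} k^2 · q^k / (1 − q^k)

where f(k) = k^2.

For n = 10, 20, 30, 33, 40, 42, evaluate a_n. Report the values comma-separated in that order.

q^10  k|10↦f(k): 1:1 2:4 5:25 10:100  a_10=130
d|20:{20,10,5,4,2,1}  Σf=400+100+25+16+4+1=546
n=30: 30·1 15·2 10·3 6·5 5·6 3·10 2·15 1·30  f→[900+225+100+36+25+9+4+1]=1300
n=33: 33·1 11·3 3·11 1·33  f→[1089+121+9+1]=1220
[q^40] f(1)=1,f(2)=4,f(4)=16,f(5)=25,f(8)=64,f(10)=100,f(20)=400,f(40)=1600 ⇒ 2210
n=42: 42·1 21·2 14·3 7·6 6·7 3·14 2·21 1·42  f→[1764+441+196+49+36+9+4+1]=2500

130, 546, 1300, 1220, 2210, 2500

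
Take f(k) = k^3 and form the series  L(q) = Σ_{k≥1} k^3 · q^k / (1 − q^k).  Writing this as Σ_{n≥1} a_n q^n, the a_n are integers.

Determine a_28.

d|28:{28,14,7,4,2,1}  Σf=21952+2744+343+64+8+1=25112

a_28 = 25112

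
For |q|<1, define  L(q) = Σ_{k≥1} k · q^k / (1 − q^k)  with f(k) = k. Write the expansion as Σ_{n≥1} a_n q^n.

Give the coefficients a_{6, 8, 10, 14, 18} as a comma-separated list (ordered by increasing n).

12, 15, 18, 24, 39

[q^6] f(1)=1,f(2)=2,f(3)=3,f(6)=6 ⇒ 12
q^8  k|8↦f(k): 1:1 2:2 4:4 8:8  a_8=15
n=10: 1·10 2·5 5·2 10·1  f→[1+2+5+10]=18
q^14  k|14↦f(k): 14:14 7:7 2:2 1:1  a_14=24
[q^18] f(1)=1,f(2)=2,f(3)=3,f(6)=6,f(9)=9,f(18)=18 ⇒ 39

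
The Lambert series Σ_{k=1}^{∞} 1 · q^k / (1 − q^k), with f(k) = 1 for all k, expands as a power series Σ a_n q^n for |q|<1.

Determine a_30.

a_30 = 8

q^30  k|30↦f(k): 1:1 2:1 3:1 5:1 6:1 10:1 15:1 30:1  a_30=8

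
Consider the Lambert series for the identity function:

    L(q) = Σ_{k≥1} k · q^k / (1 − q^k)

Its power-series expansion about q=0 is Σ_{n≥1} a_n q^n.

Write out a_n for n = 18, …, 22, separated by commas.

39, 20, 42, 32, 36

q^18  k|18↦f(k): 18:18 9:9 6:6 3:3 2:2 1:1  a_18=39
[q^19] f(1)=1,f(19)=19 ⇒ 20
n=20: 20·1 10·2 5·4 4·5 2·10 1·20  f→[20+10+5+4+2+1]=42
q^21  k|21↦f(k): 1:1 3:3 7:7 21:21  a_21=32
q^22  k|22↦f(k): 1:1 2:2 11:11 22:22  a_22=36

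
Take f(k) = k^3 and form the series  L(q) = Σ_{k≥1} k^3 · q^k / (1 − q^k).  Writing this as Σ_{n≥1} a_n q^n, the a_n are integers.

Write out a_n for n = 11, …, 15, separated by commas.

q^11  k|11↦f(k): 11:1331 1:1  a_11=1332
[q^12] f(1)=1,f(2)=8,f(3)=27,f(4)=64,f(6)=216,f(12)=1728 ⇒ 2044
d|13:{1,13}  Σf=1+2197=2198
q^14  k|14↦f(k): 1:1 2:8 7:343 14:2744  a_14=3096
d|15:{15,5,3,1}  Σf=3375+125+27+1=3528

1332, 2044, 2198, 3096, 3528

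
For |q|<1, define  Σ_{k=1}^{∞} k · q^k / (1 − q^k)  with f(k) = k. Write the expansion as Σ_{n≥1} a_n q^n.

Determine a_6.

[q^6] f(1)=1,f(2)=2,f(3)=3,f(6)=6 ⇒ 12

a_6 = 12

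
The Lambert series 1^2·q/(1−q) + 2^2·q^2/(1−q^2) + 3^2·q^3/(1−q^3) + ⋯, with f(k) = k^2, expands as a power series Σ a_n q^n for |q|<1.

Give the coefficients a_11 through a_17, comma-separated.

d|11:{1,11}  Σf=1+121=122
n=12: 1·12 2·6 3·4 4·3 6·2 12·1  f→[1+4+9+16+36+144]=210
d|13:{1,13}  Σf=1+169=170
q^14  k|14↦f(k): 1:1 2:4 7:49 14:196  a_14=250
q^15  k|15↦f(k): 15:225 5:25 3:9 1:1  a_15=260
[q^16] f(1)=1,f(2)=4,f(4)=16,f(8)=64,f(16)=256 ⇒ 341
n=17: 17·1 1·17  f→[289+1]=290

122, 210, 170, 250, 260, 341, 290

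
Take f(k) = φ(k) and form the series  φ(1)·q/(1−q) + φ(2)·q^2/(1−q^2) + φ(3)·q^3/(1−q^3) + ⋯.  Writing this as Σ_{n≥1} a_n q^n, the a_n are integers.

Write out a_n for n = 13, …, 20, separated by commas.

[q^13] φ(13)=12,φ(1)=1 ⇒ 13
n=14: 1·14 2·7 7·2 14·1  φ→[1+1+6+6]=14
q^15  k|15↦φ(k): 1:1 3:2 5:4 15:8  a_15=15
[q^16] φ(16)=8,φ(8)=4,φ(4)=2,φ(2)=1,φ(1)=1 ⇒ 16
[q^17] φ(17)=16,φ(1)=1 ⇒ 17
[q^18] φ(18)=6,φ(9)=6,φ(6)=2,φ(3)=2,φ(2)=1,φ(1)=1 ⇒ 18
d|19:{19,1}  Σφ=18+1=19
n=20: 1·20 2·10 4·5 5·4 10·2 20·1  φ→[1+1+2+4+4+8]=20

13, 14, 15, 16, 17, 18, 19, 20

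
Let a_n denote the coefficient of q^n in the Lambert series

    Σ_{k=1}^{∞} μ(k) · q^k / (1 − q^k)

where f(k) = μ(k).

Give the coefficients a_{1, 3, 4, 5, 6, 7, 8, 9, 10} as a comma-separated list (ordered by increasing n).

1, 0, 0, 0, 0, 0, 0, 0, 0

[q^1] μ(1)=1 ⇒ 1
d|3:{1,3}  Σμ=1+(-1)=0
d|4:{4,2,1}  Σμ=0+(-1)+1=0
d|5:{1,5}  Σμ=1+(-1)=0
q^6  k|6↦μ(k): 6:1 3:-1 2:-1 1:1  a_6=0
[q^7] μ(1)=1,μ(7)=-1 ⇒ 0
q^8  k|8↦μ(k): 1:1 2:-1 4:0 8:0  a_8=0
n=9: 9·1 3·3 1·9  μ→[0+(-1)+1]=0
q^10  k|10↦μ(k): 10:1 5:-1 2:-1 1:1  a_10=0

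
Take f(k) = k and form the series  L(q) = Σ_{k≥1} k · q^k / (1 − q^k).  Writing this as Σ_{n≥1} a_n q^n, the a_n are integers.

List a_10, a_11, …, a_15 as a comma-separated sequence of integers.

18, 12, 28, 14, 24, 24

[q^10] f(10)=10,f(5)=5,f(2)=2,f(1)=1 ⇒ 18
[q^11] f(1)=1,f(11)=11 ⇒ 12
[q^12] f(12)=12,f(6)=6,f(4)=4,f(3)=3,f(2)=2,f(1)=1 ⇒ 28
q^13  k|13↦f(k): 1:1 13:13  a_13=14
q^14  k|14↦f(k): 14:14 7:7 2:2 1:1  a_14=24
q^15  k|15↦f(k): 15:15 5:5 3:3 1:1  a_15=24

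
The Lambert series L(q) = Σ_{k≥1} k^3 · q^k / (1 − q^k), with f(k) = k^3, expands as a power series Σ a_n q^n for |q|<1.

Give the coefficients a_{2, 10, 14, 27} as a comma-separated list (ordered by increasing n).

q^2  k|2↦f(k): 2:8 1:1  a_2=9
q^10  k|10↦f(k): 10:1000 5:125 2:8 1:1  a_10=1134
n=14: 1·14 2·7 7·2 14·1  f→[1+8+343+2744]=3096
d|27:{1,3,9,27}  Σf=1+27+729+19683=20440

9, 1134, 3096, 20440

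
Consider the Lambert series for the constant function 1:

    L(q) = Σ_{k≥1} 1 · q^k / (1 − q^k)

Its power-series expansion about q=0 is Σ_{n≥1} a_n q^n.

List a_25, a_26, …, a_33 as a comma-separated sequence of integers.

3, 4, 4, 6, 2, 8, 2, 6, 4

[q^25] f(25)=1,f(5)=1,f(1)=1 ⇒ 3
n=26: 1·26 2·13 13·2 26·1  f→[1+1+1+1]=4
n=27: 1·27 3·9 9·3 27·1  f→[1+1+1+1]=4
[q^28] f(28)=1,f(14)=1,f(7)=1,f(4)=1,f(2)=1,f(1)=1 ⇒ 6
d|29:{1,29}  Σf=1+1=2
q^30  k|30↦f(k): 1:1 2:1 3:1 5:1 6:1 10:1 15:1 30:1  a_30=8
q^31  k|31↦f(k): 31:1 1:1  a_31=2
q^32  k|32↦f(k): 32:1 16:1 8:1 4:1 2:1 1:1  a_32=6
d|33:{33,11,3,1}  Σf=1+1+1+1=4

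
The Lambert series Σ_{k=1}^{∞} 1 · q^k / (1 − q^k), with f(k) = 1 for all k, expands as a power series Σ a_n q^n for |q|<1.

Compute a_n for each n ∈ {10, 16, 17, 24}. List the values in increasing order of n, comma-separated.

4, 5, 2, 8

n=10: 1·10 2·5 5·2 10·1  f→[1+1+1+1]=4
q^16  k|16↦f(k): 1:1 2:1 4:1 8:1 16:1  a_16=5
d|17:{17,1}  Σf=1+1=2
[q^24] f(24)=1,f(12)=1,f(8)=1,f(6)=1,f(4)=1,f(3)=1,f(2)=1,f(1)=1 ⇒ 8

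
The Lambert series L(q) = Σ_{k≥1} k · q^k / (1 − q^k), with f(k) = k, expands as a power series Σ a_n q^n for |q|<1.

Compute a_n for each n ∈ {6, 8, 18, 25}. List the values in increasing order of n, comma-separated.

d|6:{6,3,2,1}  Σf=6+3+2+1=12
n=8: 1·8 2·4 4·2 8·1  f→[1+2+4+8]=15
d|18:{1,2,3,6,9,18}  Σf=1+2+3+6+9+18=39
q^25  k|25↦f(k): 25:25 5:5 1:1  a_25=31

12, 15, 39, 31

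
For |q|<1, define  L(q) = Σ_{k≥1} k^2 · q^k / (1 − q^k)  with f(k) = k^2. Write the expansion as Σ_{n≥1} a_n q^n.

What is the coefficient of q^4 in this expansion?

a_4 = 21

n=4: 4·1 2·2 1·4  f→[16+4+1]=21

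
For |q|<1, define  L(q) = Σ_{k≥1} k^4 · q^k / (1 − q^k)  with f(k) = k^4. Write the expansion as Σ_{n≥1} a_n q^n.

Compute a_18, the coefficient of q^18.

n=18: 1·18 2·9 3·6 6·3 9·2 18·1  f→[1+16+81+1296+6561+104976]=112931

a_18 = 112931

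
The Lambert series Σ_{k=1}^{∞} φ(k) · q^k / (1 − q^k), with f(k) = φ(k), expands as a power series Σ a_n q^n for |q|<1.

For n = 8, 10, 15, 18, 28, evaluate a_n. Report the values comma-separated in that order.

d|8:{1,2,4,8}  Σφ=1+1+2+4=8
n=10: 1·10 2·5 5·2 10·1  φ→[1+1+4+4]=10
[q^15] φ(1)=1,φ(3)=2,φ(5)=4,φ(15)=8 ⇒ 15
[q^18] φ(1)=1,φ(2)=1,φ(3)=2,φ(6)=2,φ(9)=6,φ(18)=6 ⇒ 18
[q^28] φ(28)=12,φ(14)=6,φ(7)=6,φ(4)=2,φ(2)=1,φ(1)=1 ⇒ 28

8, 10, 15, 18, 28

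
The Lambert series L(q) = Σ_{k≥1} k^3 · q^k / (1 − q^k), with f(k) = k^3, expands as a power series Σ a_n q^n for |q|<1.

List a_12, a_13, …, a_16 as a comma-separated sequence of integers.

2044, 2198, 3096, 3528, 4681

n=12: 12·1 6·2 4·3 3·4 2·6 1·12  f→[1728+216+64+27+8+1]=2044
[q^13] f(13)=2197,f(1)=1 ⇒ 2198
n=14: 14·1 7·2 2·7 1·14  f→[2744+343+8+1]=3096
[q^15] f(1)=1,f(3)=27,f(5)=125,f(15)=3375 ⇒ 3528
n=16: 1·16 2·8 4·4 8·2 16·1  f→[1+8+64+512+4096]=4681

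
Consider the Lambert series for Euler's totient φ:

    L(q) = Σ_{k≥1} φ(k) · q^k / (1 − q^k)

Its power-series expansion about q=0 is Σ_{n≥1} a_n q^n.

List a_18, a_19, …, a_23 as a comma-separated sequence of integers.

q^18  k|18↦φ(k): 1:1 2:1 3:2 6:2 9:6 18:6  a_18=18
n=19: 19·1 1·19  φ→[18+1]=19
n=20: 1·20 2·10 4·5 5·4 10·2 20·1  φ→[1+1+2+4+4+8]=20
[q^21] φ(1)=1,φ(3)=2,φ(7)=6,φ(21)=12 ⇒ 21
n=22: 22·1 11·2 2·11 1·22  φ→[10+10+1+1]=22
n=23: 1·23 23·1  φ→[1+22]=23

18, 19, 20, 21, 22, 23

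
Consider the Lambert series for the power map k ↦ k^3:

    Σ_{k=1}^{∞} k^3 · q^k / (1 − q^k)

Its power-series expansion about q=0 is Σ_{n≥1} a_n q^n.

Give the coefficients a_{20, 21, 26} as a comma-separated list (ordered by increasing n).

9198, 9632, 19782

d|20:{20,10,5,4,2,1}  Σf=8000+1000+125+64+8+1=9198
d|21:{1,3,7,21}  Σf=1+27+343+9261=9632
[q^26] f(1)=1,f(2)=8,f(13)=2197,f(26)=17576 ⇒ 19782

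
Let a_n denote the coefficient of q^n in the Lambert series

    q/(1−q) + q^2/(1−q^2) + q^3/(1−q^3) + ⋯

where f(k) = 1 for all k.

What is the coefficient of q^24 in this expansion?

a_24 = 8

q^24  k|24↦f(k): 1:1 2:1 3:1 4:1 6:1 8:1 12:1 24:1  a_24=8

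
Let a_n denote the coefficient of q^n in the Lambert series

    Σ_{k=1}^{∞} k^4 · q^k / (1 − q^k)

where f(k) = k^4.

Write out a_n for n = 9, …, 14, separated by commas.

q^9  k|9↦f(k): 1:1 3:81 9:6561  a_9=6643
d|10:{1,2,5,10}  Σf=1+16+625+10000=10642
[q^11] f(11)=14641,f(1)=1 ⇒ 14642
q^12  k|12↦f(k): 1:1 2:16 3:81 4:256 6:1296 12:20736  a_12=22386
n=13: 1·13 13·1  f→[1+28561]=28562
[q^14] f(1)=1,f(2)=16,f(7)=2401,f(14)=38416 ⇒ 40834

6643, 10642, 14642, 22386, 28562, 40834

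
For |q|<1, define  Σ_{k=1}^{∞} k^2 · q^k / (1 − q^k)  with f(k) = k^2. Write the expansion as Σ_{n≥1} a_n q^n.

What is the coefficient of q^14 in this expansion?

a_14 = 250

[q^14] f(14)=196,f(7)=49,f(2)=4,f(1)=1 ⇒ 250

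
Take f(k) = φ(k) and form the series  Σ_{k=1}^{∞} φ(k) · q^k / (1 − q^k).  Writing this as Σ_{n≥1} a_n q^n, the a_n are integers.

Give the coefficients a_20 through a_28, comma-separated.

[q^20] φ(1)=1,φ(2)=1,φ(4)=2,φ(5)=4,φ(10)=4,φ(20)=8 ⇒ 20
d|21:{21,7,3,1}  Σφ=12+6+2+1=21
n=22: 22·1 11·2 2·11 1·22  φ→[10+10+1+1]=22
q^23  k|23↦φ(k): 1:1 23:22  a_23=23
n=24: 1·24 2·12 3·8 4·6 6·4 8·3 12·2 24·1  φ→[1+1+2+2+2+4+4+8]=24
n=25: 1·25 5·5 25·1  φ→[1+4+20]=25
n=26: 26·1 13·2 2·13 1·26  φ→[12+12+1+1]=26
n=27: 27·1 9·3 3·9 1·27  φ→[18+6+2+1]=27
[q^28] φ(1)=1,φ(2)=1,φ(4)=2,φ(7)=6,φ(14)=6,φ(28)=12 ⇒ 28

20, 21, 22, 23, 24, 25, 26, 27, 28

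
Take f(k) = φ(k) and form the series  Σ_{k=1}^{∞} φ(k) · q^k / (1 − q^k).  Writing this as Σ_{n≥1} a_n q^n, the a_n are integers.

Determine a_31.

d|31:{31,1}  Σφ=30+1=31

a_31 = 31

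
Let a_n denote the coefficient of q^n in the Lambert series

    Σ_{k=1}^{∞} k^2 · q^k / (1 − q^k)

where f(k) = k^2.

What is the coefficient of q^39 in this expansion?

q^39  k|39↦f(k): 1:1 3:9 13:169 39:1521  a_39=1700

a_39 = 1700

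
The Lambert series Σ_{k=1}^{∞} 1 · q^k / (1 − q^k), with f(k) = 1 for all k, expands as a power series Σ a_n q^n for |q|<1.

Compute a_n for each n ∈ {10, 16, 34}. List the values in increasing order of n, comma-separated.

4, 5, 4

q^10  k|10↦f(k): 1:1 2:1 5:1 10:1  a_10=4
q^16  k|16↦f(k): 1:1 2:1 4:1 8:1 16:1  a_16=5
q^34  k|34↦f(k): 1:1 2:1 17:1 34:1  a_34=4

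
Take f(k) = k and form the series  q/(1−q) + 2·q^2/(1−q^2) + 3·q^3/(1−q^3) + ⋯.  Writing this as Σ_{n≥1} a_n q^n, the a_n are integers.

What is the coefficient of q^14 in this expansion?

a_14 = 24

n=14: 14·1 7·2 2·7 1·14  f→[14+7+2+1]=24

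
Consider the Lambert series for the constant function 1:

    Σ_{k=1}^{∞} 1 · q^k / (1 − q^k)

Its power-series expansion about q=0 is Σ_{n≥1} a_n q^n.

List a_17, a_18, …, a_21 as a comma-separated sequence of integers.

2, 6, 2, 6, 4

d|17:{1,17}  Σf=1+1=2
q^18  k|18↦f(k): 1:1 2:1 3:1 6:1 9:1 18:1  a_18=6
n=19: 19·1 1·19  f→[1+1]=2
q^20  k|20↦f(k): 20:1 10:1 5:1 4:1 2:1 1:1  a_20=6
q^21  k|21↦f(k): 1:1 3:1 7:1 21:1  a_21=4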